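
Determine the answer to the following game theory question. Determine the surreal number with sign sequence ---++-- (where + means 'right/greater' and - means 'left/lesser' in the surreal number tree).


Sign expansion: ---++--
Rule: track bounds (lo, hi), initially (-inf, +inf). On '+', the current value becomes lo and we move to the simplest number in (value, hi): value + 1 if hi = +inf, otherwise the midpoint (value + hi)/2. On '-', the current value becomes hi and we move to value - 1 if lo = -inf, otherwise the midpoint (lo + value)/2.
Start at 0.
Step 1: sign = -, move left. Bounds: (-inf, 0). Value = -1
Step 2: sign = -, move left. Bounds: (-inf, -1). Value = -2
Step 3: sign = -, move left. Bounds: (-inf, -2). Value = -3
Step 4: sign = +, move right. Bounds: (-3, -2). Value = -5/2
Step 5: sign = +, move right. Bounds: (-5/2, -2). Value = -9/4
Step 6: sign = -, move left. Bounds: (-5/2, -9/4). Value = -19/8
Step 7: sign = -, move left. Bounds: (-5/2, -19/8). Value = -39/16
The surreal number with sign expansion ---++-- is -39/16.

-39/16


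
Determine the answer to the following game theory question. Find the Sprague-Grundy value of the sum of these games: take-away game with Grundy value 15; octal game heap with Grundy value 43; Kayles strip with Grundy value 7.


By the Sprague-Grundy theorem, the Grundy value of a sum of games is the XOR of individual Grundy values.
take-away game: Grundy value = 15. Running XOR: 0 XOR 15 = 15
octal game heap: Grundy value = 43. Running XOR: 15 XOR 43 = 36
Kayles strip: Grundy value = 7. Running XOR: 36 XOR 7 = 35
The combined Grundy value is 35.

35


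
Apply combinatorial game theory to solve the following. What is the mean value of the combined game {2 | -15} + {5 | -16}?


G1 = {2 | -15}, G2 = {5 | -16}
Each is a switch {a | b} with numbers a > b; its mean value is (a + b)/2, and mean value is additive over game sums: m(G1 + G2) = m(G1) + m(G2).
Mean of G1 = (2 + (-15))/2 = -13/2 = -13/2
Mean of G2 = (5 + (-16))/2 = -11/2 = -11/2
Mean of G1 + G2 = -13/2 + -11/2 = -12

-12


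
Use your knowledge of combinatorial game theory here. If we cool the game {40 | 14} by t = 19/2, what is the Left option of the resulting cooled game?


Original game: {40 | 14} (a switch {a | b} with a > b).
Cooling by t (for t below the temperature (a - b)/2 = 13) taxes each move by t: {a | b} cooled by t is {a - t | b + t}.
Cooling amount: t = 19/2
Cooled Left option: 40 - 19/2 = 61/2
Cooled Right option: 14 + 19/2 = 47/2
Cooled game: {61/2 | 47/2}
Left option = 61/2

61/2


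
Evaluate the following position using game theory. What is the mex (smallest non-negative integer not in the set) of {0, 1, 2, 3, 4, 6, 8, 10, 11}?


Set = {0, 1, 2, 3, 4, 6, 8, 10, 11}
0 is in the set.
1 is in the set.
2 is in the set.
3 is in the set.
4 is in the set.
5 is NOT in the set. This is the mex.
mex = 5

5


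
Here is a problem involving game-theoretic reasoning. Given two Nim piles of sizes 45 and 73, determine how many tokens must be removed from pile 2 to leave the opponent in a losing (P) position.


Piles: 45 and 73
Current XOR: 45 XOR 73 = 100 (non-zero, so this is an N-position).
To make the XOR zero, we need to find a move that balances the piles.
For pile 2 (size 73): target = 73 XOR 100 = 45
We reduce pile 2 from 73 to 45.
Tokens removed: 73 - 45 = 28
Verification: 45 XOR 45 = 0

28


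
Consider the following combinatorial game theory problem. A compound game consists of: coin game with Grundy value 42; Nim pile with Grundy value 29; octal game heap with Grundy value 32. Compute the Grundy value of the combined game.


By the Sprague-Grundy theorem, the Grundy value of a sum of games is the XOR of individual Grundy values.
coin game: Grundy value = 42. Running XOR: 0 XOR 42 = 42
Nim pile: Grundy value = 29. Running XOR: 42 XOR 29 = 55
octal game heap: Grundy value = 32. Running XOR: 55 XOR 32 = 23
The combined Grundy value is 23.

23


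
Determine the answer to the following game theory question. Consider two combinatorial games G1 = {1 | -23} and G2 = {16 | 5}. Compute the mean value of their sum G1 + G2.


G1 = {1 | -23}, G2 = {16 | 5}
Each is a switch {a | b} with numbers a > b; its mean value is (a + b)/2, and mean value is additive over game sums: m(G1 + G2) = m(G1) + m(G2).
Mean of G1 = (1 + (-23))/2 = -22/2 = -11
Mean of G2 = (16 + (5))/2 = 21/2 = 21/2
Mean of G1 + G2 = -11 + 21/2 = -1/2

-1/2


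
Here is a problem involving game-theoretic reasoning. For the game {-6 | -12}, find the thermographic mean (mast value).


Game = {-6 | -12}, a switch {a | b} with numbers a > b.
Its thermograph has left wall a - t and right wall b + t, which meet at t = (a - b)/2, where both equal (a + b)/2. So the mast (mean value) is at (a + b)/2.
Mean = (-6 + (-12))/2 = -18/2 = -9

-9


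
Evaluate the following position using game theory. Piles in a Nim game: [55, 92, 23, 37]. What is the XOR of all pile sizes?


We need the XOR (exclusive or) of all pile sizes.
After XOR-ing pile 1 (size 55): 0 XOR 55 = 55
After XOR-ing pile 2 (size 92): 55 XOR 92 = 107
After XOR-ing pile 3 (size 23): 107 XOR 23 = 124
After XOR-ing pile 4 (size 37): 124 XOR 37 = 89
The Nim-value of this position is 89.

89


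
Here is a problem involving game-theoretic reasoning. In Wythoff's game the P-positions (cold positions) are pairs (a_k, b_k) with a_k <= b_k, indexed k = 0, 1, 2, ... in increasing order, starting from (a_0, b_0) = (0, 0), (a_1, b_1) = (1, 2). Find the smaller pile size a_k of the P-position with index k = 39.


By Wythoff's theorem, a_k = floor(k * phi) and b_k = floor(k * phi^2) = a_k + k, where phi = (1 + sqrt(5))/2 is the golden ratio.
phi = (1 + sqrt(5))/2 = 1.618034
k = 39
k * phi = 39 * 1.618034 = 63.103326
a_39 = floor(k * phi) = 63

63


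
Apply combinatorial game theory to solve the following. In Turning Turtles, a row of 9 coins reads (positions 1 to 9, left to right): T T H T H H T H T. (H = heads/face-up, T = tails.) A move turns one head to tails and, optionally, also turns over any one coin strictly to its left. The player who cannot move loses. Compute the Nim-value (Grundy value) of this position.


Coins: T T H T H H T H T
Key fact: a single head at position k behaves exactly like a Nim heap of size k (turning it to T and optionally flipping a coin at j < k corresponds to moving the heap from k to j, or to 0), and heads combine as a disjunctive sum (two heads at the same place would cancel, matching j XOR j = 0). So the Nim-value is the XOR of the 1-indexed positions of the heads.
Face-up positions (1-indexed): [3, 5, 6, 8]
XOR 0 with 3: 0 XOR 3 = 3
XOR 3 with 5: 3 XOR 5 = 6
XOR 6 with 6: 6 XOR 6 = 0
XOR 0 with 8: 0 XOR 8 = 8
Nim-value = 8

8


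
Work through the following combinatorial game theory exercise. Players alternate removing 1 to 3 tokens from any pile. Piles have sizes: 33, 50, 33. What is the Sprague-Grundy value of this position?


Subtraction set: {1, 2, 3}
For this subtraction set, G(n) = n mod 4 (period = max + 1 = 4).
Pile 1 (size 33): G(33) = 33 mod 4 = 1
Pile 2 (size 50): G(50) = 50 mod 4 = 2
Pile 3 (size 33): G(33) = 33 mod 4 = 1
Total Grundy value = XOR of all: 1 XOR 2 XOR 1 = 2

2


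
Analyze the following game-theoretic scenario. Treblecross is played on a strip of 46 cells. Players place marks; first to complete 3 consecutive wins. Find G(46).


Treblecross: place X on empty cells; 3-in-a-row wins.
Playing within two cells of an existing X lets the opponent win at once, so sensible play treats the cells i-2..i+2 around each X as dead. The player left with no safe cell loses, so this is a normal-play take-away game on strips of safe cells.
Placing X at cell i (0-indexed) of a strip of k safe cells leaves independent strips of sizes max(0, i-2) and max(0, k-i-3). Hence G(k) = mex{ G(max(0,i-2)) XOR G(max(0,k-i-3)) : 0 <= i < k }, with G(0) = 0.
G(1): splits (0,0):0^0=0 -> mex({0}) = 1
G(2): splits (0,0):0^0=0 -> mex({0}) = 1
G(3): splits (0,0):0^0=0 -> mex({0}) = 1
G(4): splits (0,1):0^1=1 (0,0):0^0=0 -> mex({0, 1}) = 2
G(5): splits (0,2):0^1=1 (0,1):0^1=1 (0,0):0^0=0 -> mex({0, 1}) = 2
G(6) = mex({1}) = 0
G(7) = mex({0, 1, 2}) = 3
G(8) = mex({0, 1, 2}) = 3
G(9) = mex({0, 2}) = 1
G(10) = mex({0, 2, 3}) = 1
G(11) = mex({0, 3}) = 1
G(12) = mex({1, 3}) = 0
G(13) = mex({0, 1, 2, 3}) = 4
G(14) = mex({0, 1, 2}) = 3
G(15) = mex({0, 1, 2}) = 3
G(16) = mex({0, 1, 2, 4}) = 3
G(17) = mex({0, 1, 3, 4}) = 2
G(18) = mex({0, 1, 3, 4}) = 2
G(19) = mex({0, 1, 3, 5}) = 2
G(20) = mex({0, 1, 2, 3, 5}) = 4
G(21) = mex({0, 1, 2, 3, 5}) = 4
G(22) = mex({1, 2, 6}) = 0
G(23) = mex({0, 1, 2, 3, 4, 6}) = 5
G(24) = mex({0, 1, 2, 3, 4}) = 5
G(25) = mex({0, 1, 3, 4, 7}) = 2
G(26) = mex({0, 1, 3, 4, 5, 7}) = 2
G(27) = mex({0, 1, 3, 5}) = 2
G(28) = mex({0, 1, 2, 5}) = 3
G(29) = mex({0, 1, 2, 4, 5, 6}) = 3
G(30) = mex({1, 2, 4, 6}) = 0
G(31) = mex({0, 1, 2, 3, 4, 6}) = 5
G(32) = mex({1, 2, 3, 4, 7}) = 0
G(33) = mex({0, 3, 7}) = 1
G(34) = mex({0, 2, 3, 5, 7}) = 1
G(35) = mex({0, 2, 3, 5, 6}) = 1
G(36) = mex({0, 1, 2, 5, 6}) = 3
G(37) = mex({0, 1, 2, 4, 5, 6}) = 3
G(38) = mex({0, 1, 2, 4}) = 3
G(39) = mex({0, 1, 2, 3, 4, 7}) = 5
G(40) = mex({0, 1, 2, 3, 4, 5, 7}) = 6
G(41) = mex({0, 1, 2, 3, 5, 7}) = 4
G(42) = mex({0, 1, 2, 3, 5, 6, 7}) = 4
G(43) = mex({0, 2, 3, 5, 6}) = 1
G(44) = mex({1, 2, 3, 4, 5, 6}) = 0
G(45) = mex({0, 1, 2, 3, 4, 6, 7}) = 5
G(46) = mex({0, 1, 2, 3, 4, 7}) = 5
Therefore G(46) = 5.

5


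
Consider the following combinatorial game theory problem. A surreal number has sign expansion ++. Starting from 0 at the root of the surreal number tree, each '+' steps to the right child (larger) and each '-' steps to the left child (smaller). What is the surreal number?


Sign expansion: ++
Rule: track bounds (lo, hi), initially (-inf, +inf). On '+', the current value becomes lo and we move to the simplest number in (value, hi): value + 1 if hi = +inf, otherwise the midpoint (value + hi)/2. On '-', the current value becomes hi and we move to value - 1 if lo = -inf, otherwise the midpoint (lo + value)/2.
Start at 0.
Step 1: sign = +, move right. Bounds: (0, +inf). Value = 1
Step 2: sign = +, move right. Bounds: (1, +inf). Value = 2
The surreal number with sign expansion ++ is 2.

2


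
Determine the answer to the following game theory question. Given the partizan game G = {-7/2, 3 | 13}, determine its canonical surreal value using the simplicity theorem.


Left options: {-7/2, 3}, max = 3
Right options: {13}, min = 13
All options are numbers and max(Left) < min(Right), so by the simplicity theorem the value is the simplest (earliest-born) number strictly between 3 and 13.
Integers 4 through 12 all lie strictly between 3 and 13.
Among integers, the simplest (lowest birthday = smallest |n|; 0 is born on day 0, +-n on day n) is 4.
No non-integer in the interval can be simpler: if x is a non-integer in the interval, then floor(x) or ceil(x) also lies in the interval (the interval contains an integer), and both are proper prefixes of x's sign expansion, i.e. born earlier. So the game value is 4.
Game value = 4

4


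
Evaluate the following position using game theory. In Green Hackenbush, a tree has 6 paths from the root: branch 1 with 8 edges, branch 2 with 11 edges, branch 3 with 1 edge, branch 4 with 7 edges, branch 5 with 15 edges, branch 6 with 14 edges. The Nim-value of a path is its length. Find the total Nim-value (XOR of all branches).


The tree has 6 branches from the ground vertex.
In Green Hackenbush, the Nim-value of a simple path of length k is k.
Branch 1: length 8, Nim-value = 8
Branch 2: length 11, Nim-value = 11
Branch 3: length 1, Nim-value = 1
Branch 4: length 7, Nim-value = 7
Branch 5: length 15, Nim-value = 15
Branch 6: length 14, Nim-value = 14
Total Nim-value = XOR of all branch values:
0 XOR 8 = 8
8 XOR 11 = 3
3 XOR 1 = 2
2 XOR 7 = 5
5 XOR 15 = 10
10 XOR 14 = 4
Nim-value of the tree = 4

4


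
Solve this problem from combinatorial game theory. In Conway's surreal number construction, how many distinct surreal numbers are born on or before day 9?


Day 0: {|} = 0 is born. Count = 1.
Day n: the number of surreal numbers born by day n is 2^(n+1) - 1.
By day 0: 2^1 - 1 = 1
By day 1: 2^2 - 1 = 3
By day 2: 2^3 - 1 = 7
By day 3: 2^4 - 1 = 15
By day 4: 2^5 - 1 = 31
By day 5: 2^6 - 1 = 63
By day 6: 2^7 - 1 = 127
By day 7: 2^8 - 1 = 255
By day 8: 2^9 - 1 = 511
By day 9: 2^10 - 1 = 1023
By day 9: 1023 surreal numbers.

1023


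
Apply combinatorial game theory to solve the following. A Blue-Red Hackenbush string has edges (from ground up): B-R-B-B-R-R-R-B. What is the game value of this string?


Edges (from ground): B-R-B-B-R-R-R-B
By Berlekamp's sign-expansion rule, a Blue-Red Hackenbush stalk has the value of the surreal number whose sign sequence is the edge sequence with B -> + and R -> -.
Sign sequence: +-++---+
Trace the sign expansion in the surreal number tree, starting from 0:
Edge 1: B (sign +) -> bounds (0, +inf), value = 1
Edge 2: R (sign -) -> bounds (0, 1), value = 1/2
Edge 3: B (sign +) -> bounds (1/2, 1), value = 3/4
Edge 4: B (sign +) -> bounds (3/4, 1), value = 7/8
Edge 5: R (sign -) -> bounds (3/4, 7/8), value = 13/16
Edge 6: R (sign -) -> bounds (3/4, 13/16), value = 25/32
Edge 7: R (sign -) -> bounds (3/4, 25/32), value = 49/64
Edge 8: B (sign +) -> bounds (49/64, 25/32), value = 99/128
Game value = 99/128

99/128


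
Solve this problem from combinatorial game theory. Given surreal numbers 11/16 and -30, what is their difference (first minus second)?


x = 11/16, y = -30
Converting to common denominator: 16
x = 11/16, y = -480/16
x - y = 11/16 - -30 = 491/16

491/16


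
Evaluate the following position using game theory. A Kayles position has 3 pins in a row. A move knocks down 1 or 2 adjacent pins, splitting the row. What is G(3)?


Kayles: a move removes 1 or 2 adjacent pins from a contiguous row.
Removing pins from a row of k leaves two independent rows (a, b) with a + b = k - 1 (one pin) or a + b = k - 2 (two pins); an end removal gives a = 0.
By Sprague-Grundy, G(k) = mex{ G(a) XOR G(b) } over all these splits. G(0) = 0.
G(1): splits (0,0):0^0=0 -> mex({0}) = 1
G(2): splits (0,1):0^1=1 (0,0):0^0=0 -> mex({0, 1}) = 2
G(3): splits (0,2):0^2=2 (1,1):1^1=0 (0,1):0^1=1 -> mex({0, 1, 2}) = 3
Therefore G(3) = 3.

3


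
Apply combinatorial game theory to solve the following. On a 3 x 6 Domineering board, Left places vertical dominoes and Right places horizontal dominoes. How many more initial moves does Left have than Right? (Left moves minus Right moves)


Board is 3 x 6 (rows x cols).
Left (vertical) placements: (rows-1) * cols = 2 * 6 = 12
Right (horizontal) placements: rows * (cols-1) = 3 * 5 = 15
Advantage = Left - Right = 12 - 15 = -3

-3


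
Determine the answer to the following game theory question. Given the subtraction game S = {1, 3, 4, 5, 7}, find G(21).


The subtraction set is S = {1, 3, 4, 5, 7}.
G(k) = mex{ G(k - s) : s in S, s <= k }. We compute iteratively: G(0) = 0.
G(1) = mex({0}) = 1
G(2) = mex({1}) = 0
G(3) = mex({0}) = 1
G(4) = mex({0, 1}) = 2
G(5) = mex({0, 1, 2}) = 3
G(6) = mex({0, 1, 3}) = 2
G(7) = mex({0, 1, 2}) = 3
G(8) = mex({1, 2, 3}) = 0
G(9) = mex({0, 2, 3}) = 1
G(10) = mex({1, 2, 3}) = 0
G(11) = mex({0, 2, 3}) = 1
G(12) = mex({0, 1, 3}) = 2
G(13) = mex({0, 1, 2}) = 3
G(14) = mex({0, 1, 3}) = 2
Observe that G(8)..G(14) = 0, 1, 0, 1, 2, 3, 2 repeats G(0)..G(6) = 0, 1, 0, 1, 2, 3, 2.
For k >= max(S) = 7, G(k) is determined by the previous 7 values G(k-7)..G(k-1); a window of 7 consecutive values has recurred shifted by 8, so by induction G(k + 8) = G(k) for all k >= 0: the sequence is periodic from the start with period 8.
One period: G(0..7) = 0, 1, 0, 1, 2, 3, 2, 3.
21 mod 8 = 5, so G(21) = G(5) = 3.

3


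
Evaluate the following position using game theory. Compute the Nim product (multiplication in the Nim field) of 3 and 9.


Nim multiplication is bilinear over XOR: (u XOR v) * w = (u*w) XOR (v*w).
So we split each operand into its bit components and XOR the pairwise Nim products.
3 = 1 + 2 (as XOR of powers of 2).
9 = 1 + 8 (as XOR of powers of 2).
Using the standard Nim-product table on single bits:
  2*2 = 3,   2*4 = 8,   2*8 = 12,
  4*4 = 6,   4*8 = 11,  8*8 = 13,
and  1*x = x (identity), k*l = l*k (commutative).
Pairwise Nim products:
  1 * 1 = 1
  1 * 8 = 8
  2 * 1 = 2
  2 * 8 = 12
XOR them: 1 XOR 8 XOR 2 XOR 12 = 7.
Result: 3 * 9 = 7 (in Nim).

7


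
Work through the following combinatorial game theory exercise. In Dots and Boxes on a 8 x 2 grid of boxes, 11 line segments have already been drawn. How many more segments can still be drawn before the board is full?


Grid: 8 x 2 boxes, i.e. 9 rows and 3 columns of dots.
Horizontal edges: (rows + 1) * cols = 9 * 2 = 18
Vertical edges: rows * (cols + 1) = 8 * 3 = 24
Total edges: 18 + 24 = 42
Edges drawn: 11
Remaining: 42 - 11 = 31

31


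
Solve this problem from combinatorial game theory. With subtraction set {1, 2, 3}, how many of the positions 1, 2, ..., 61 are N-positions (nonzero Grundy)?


Subtraction set S = {1, 2, 3}, so G(n) = n mod 4.
G(n) = 0 when n is a multiple of 4.
Multiples of 4 in [1, 61]: 15
N-positions (nonzero Grundy) = 61 - 15 = 46

46


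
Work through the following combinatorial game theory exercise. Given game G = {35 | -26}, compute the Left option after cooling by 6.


Original game: {35 | -26} (a switch {a | b} with a > b).
Cooling by t (for t below the temperature (a - b)/2 = 61/2) taxes each move by t: {a | b} cooled by t is {a - t | b + t}.
Cooling amount: t = 6
Cooled Left option: 35 - 6 = 29
Cooled Right option: -26 + 6 = -20
Cooled game: {29 | -20}
Left option = 29

29


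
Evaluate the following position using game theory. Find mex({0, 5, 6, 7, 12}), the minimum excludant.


Set = {0, 5, 6, 7, 12}
0 is in the set.
1 is NOT in the set. This is the mex.
mex = 1

1


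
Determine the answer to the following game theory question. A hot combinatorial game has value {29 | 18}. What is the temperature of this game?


The game is {29 | 18}, a switch {a | b} with numbers a > b.
Cooling {a | b} by t gives {a - t | b + t}, which stops being hot when a - t = b + t, i.e. at t = (a - b)/2. So the temperature of a switch is (a - b)/2.
Temperature = (Left option - Right option) / 2
= (29 - (18)) / 2
= 11 / 2
= 11/2

11/2


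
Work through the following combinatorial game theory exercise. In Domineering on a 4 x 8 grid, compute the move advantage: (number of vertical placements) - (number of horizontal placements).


Board is 4 x 8 (rows x cols).
Left (vertical) placements: (rows-1) * cols = 3 * 8 = 24
Right (horizontal) placements: rows * (cols-1) = 4 * 7 = 28
Advantage = Left - Right = 24 - 28 = -4

-4


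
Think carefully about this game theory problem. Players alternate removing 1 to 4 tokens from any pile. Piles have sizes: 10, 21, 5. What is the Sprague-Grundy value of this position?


Subtraction set: {1, 2, 3, 4}
For this subtraction set, G(n) = n mod 5 (period = max + 1 = 5).
Pile 1 (size 10): G(10) = 10 mod 5 = 0
Pile 2 (size 21): G(21) = 21 mod 5 = 1
Pile 3 (size 5): G(5) = 5 mod 5 = 0
Total Grundy value = XOR of all: 0 XOR 1 XOR 0 = 1

1


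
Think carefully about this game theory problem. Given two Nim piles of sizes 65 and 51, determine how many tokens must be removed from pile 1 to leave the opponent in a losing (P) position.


Piles: 65 and 51
Current XOR: 65 XOR 51 = 114 (non-zero, so this is an N-position).
To make the XOR zero, we need to find a move that balances the piles.
For pile 1 (size 65): target = 65 XOR 114 = 51
We reduce pile 1 from 65 to 51.
Tokens removed: 65 - 51 = 14
Verification: 51 XOR 51 = 0

14


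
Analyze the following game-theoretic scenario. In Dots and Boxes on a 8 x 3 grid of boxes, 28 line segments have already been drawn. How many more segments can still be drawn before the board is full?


Grid: 8 x 3 boxes, i.e. 9 rows and 4 columns of dots.
Horizontal edges: (rows + 1) * cols = 9 * 3 = 27
Vertical edges: rows * (cols + 1) = 8 * 4 = 32
Total edges: 27 + 32 = 59
Edges drawn: 28
Remaining: 59 - 28 = 31

31


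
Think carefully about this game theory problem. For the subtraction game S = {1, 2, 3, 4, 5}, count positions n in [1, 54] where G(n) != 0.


Subtraction set S = {1, 2, 3, 4, 5}, so G(n) = n mod 6.
G(n) = 0 when n is a multiple of 6.
Multiples of 6 in [1, 54]: 9
N-positions (nonzero Grundy) = 54 - 9 = 45

45


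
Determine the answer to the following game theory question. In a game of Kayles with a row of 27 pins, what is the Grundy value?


Kayles: a move removes 1 or 2 adjacent pins from a contiguous row.
Removing pins from a row of k leaves two independent rows (a, b) with a + b = k - 1 (one pin) or a + b = k - 2 (two pins); an end removal gives a = 0.
By Sprague-Grundy, G(k) = mex{ G(a) XOR G(b) } over all these splits. G(0) = 0.
G(1): splits (0,0):0^0=0 -> mex({0}) = 1
G(2): splits (0,1):0^1=1 (0,0):0^0=0 -> mex({0, 1}) = 2
G(3): splits (0,2):0^2=2 (1,1):1^1=0 (0,1):0^1=1 -> mex({0, 1, 2}) = 3
G(4): splits (0,3):0^3=3 (1,2):1^2=3 (0,2):0^2=2 (1,1):1^1=0 -> mex({0, 2, 3}) = 1
G(5): splits (0,4):0^1=1 (1,3):1^3=2 (2,2):2^2=0 (0,3):0^3=3 (1,2):1^2=3 -> mex({0, 1, 2, 3}) = 4
G(6) = mex({0, 1, 2, 4}) = 3
G(7) = mex({0, 1, 3, 4, 5}) = 2
G(8) = mex({0, 2, 3, 5, 6}) = 1
G(9) = mex({0, 1, 2, 3, 6, 7}) = 4
G(10) = mex({0, 1, 3, 4, 5, 7}) = 2
G(11) = mex({0, 1, 2, 3, 4, 5}) = 6
G(12) = mex({0, 1, 2, 3, 5, 6, 7}) = 4
G(13) = mex({0, 2, 3, 4, 6, 7}) = 1
G(14) = mex({0, 1, 4, 5, 6, 7}) = 2
G(15) = mex({0, 1, 2, 3, 4, 5, 6}) = 7
G(16) = mex({0, 2, 3, 5, 6, 7}) = 1
G(17) = mex({0, 1, 2, 3, 5, 6, 7}) = 4
G(18) = mex({0, 1, 2, 4, 5, 6}) = 3
G(19) = mex({0, 1, 3, 4, 5, 7}) = 2
G(20) = mex({0, 2, 3, 4, 5, 6, 7}) = 1
G(21) = mex({0, 1, 2, 3, 5, 6, 7}) = 4
G(22) = mex({0, 1, 2, 3, 4, 5, 7}) = 6
G(23) = mex({0, 1, 2, 3, 4, 5, 6}) = 7
G(24) = mex({0, 1, 2, 3, 5, 6, 7}) = 4
G(25) = mex({0, 2, 3, 4, 6, 7}) = 1
G(26) = mex({0, 1, 3, 4, 5, 6, 7}) = 2
G(27) = mex({0, 1, 2, 3, 4, 5, 6, 7}) = 8
Therefore G(27) = 8.

8


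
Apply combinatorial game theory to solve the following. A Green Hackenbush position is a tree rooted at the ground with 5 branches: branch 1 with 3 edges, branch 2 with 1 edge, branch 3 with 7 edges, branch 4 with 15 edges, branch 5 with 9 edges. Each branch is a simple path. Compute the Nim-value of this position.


The tree has 5 branches from the ground vertex.
In Green Hackenbush, the Nim-value of a simple path of length k is k.
Branch 1: length 3, Nim-value = 3
Branch 2: length 1, Nim-value = 1
Branch 3: length 7, Nim-value = 7
Branch 4: length 15, Nim-value = 15
Branch 5: length 9, Nim-value = 9
Total Nim-value = XOR of all branch values:
0 XOR 3 = 3
3 XOR 1 = 2
2 XOR 7 = 5
5 XOR 15 = 10
10 XOR 9 = 3
Nim-value of the tree = 3

3


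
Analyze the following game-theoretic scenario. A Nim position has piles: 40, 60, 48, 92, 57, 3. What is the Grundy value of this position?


We need the XOR (exclusive or) of all pile sizes.
After XOR-ing pile 1 (size 40): 0 XOR 40 = 40
After XOR-ing pile 2 (size 60): 40 XOR 60 = 20
After XOR-ing pile 3 (size 48): 20 XOR 48 = 36
After XOR-ing pile 4 (size 92): 36 XOR 92 = 120
After XOR-ing pile 5 (size 57): 120 XOR 57 = 65
After XOR-ing pile 6 (size 3): 65 XOR 3 = 66
The Nim-value of this position is 66.

66


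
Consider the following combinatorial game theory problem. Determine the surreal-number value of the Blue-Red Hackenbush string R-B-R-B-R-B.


Edges (from ground): R-B-R-B-R-B
By Berlekamp's sign-expansion rule, a Blue-Red Hackenbush stalk has the value of the surreal number whose sign sequence is the edge sequence with B -> + and R -> -.
Sign sequence: -+-+-+
Trace the sign expansion in the surreal number tree, starting from 0:
Edge 1: R (sign -) -> bounds (-inf, 0), value = -1
Edge 2: B (sign +) -> bounds (-1, 0), value = -1/2
Edge 3: R (sign -) -> bounds (-1, -1/2), value = -3/4
Edge 4: B (sign +) -> bounds (-3/4, -1/2), value = -5/8
Edge 5: R (sign -) -> bounds (-3/4, -5/8), value = -11/16
Edge 6: B (sign +) -> bounds (-11/16, -5/8), value = -21/32
Game value = -21/32

-21/32


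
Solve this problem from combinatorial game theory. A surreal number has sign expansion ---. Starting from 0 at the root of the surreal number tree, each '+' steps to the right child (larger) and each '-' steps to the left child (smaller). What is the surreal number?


Sign expansion: ---
Rule: track bounds (lo, hi), initially (-inf, +inf). On '+', the current value becomes lo and we move to the simplest number in (value, hi): value + 1 if hi = +inf, otherwise the midpoint (value + hi)/2. On '-', the current value becomes hi and we move to value - 1 if lo = -inf, otherwise the midpoint (lo + value)/2.
Start at 0.
Step 1: sign = -, move left. Bounds: (-inf, 0). Value = -1
Step 2: sign = -, move left. Bounds: (-inf, -1). Value = -2
Step 3: sign = -, move left. Bounds: (-inf, -2). Value = -3
The surreal number with sign expansion --- is -3.

-3


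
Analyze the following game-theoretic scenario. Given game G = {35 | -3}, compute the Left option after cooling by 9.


Original game: {35 | -3} (a switch {a | b} with a > b).
Cooling by t (for t below the temperature (a - b)/2 = 19) taxes each move by t: {a | b} cooled by t is {a - t | b + t}.
Cooling amount: t = 9
Cooled Left option: 35 - 9 = 26
Cooled Right option: -3 + 9 = 6
Cooled game: {26 | 6}
Left option = 26

26


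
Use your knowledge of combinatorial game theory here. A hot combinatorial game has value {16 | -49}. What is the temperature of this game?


The game is {16 | -49}, a switch {a | b} with numbers a > b.
Cooling {a | b} by t gives {a - t | b + t}, which stops being hot when a - t = b + t, i.e. at t = (a - b)/2. So the temperature of a switch is (a - b)/2.
Temperature = (Left option - Right option) / 2
= (16 - (-49)) / 2
= 65 / 2
= 65/2

65/2


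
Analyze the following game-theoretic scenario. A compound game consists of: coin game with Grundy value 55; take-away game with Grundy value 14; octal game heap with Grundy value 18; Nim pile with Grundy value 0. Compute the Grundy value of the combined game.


By the Sprague-Grundy theorem, the Grundy value of a sum of games is the XOR of individual Grundy values.
coin game: Grundy value = 55. Running XOR: 0 XOR 55 = 55
take-away game: Grundy value = 14. Running XOR: 55 XOR 14 = 57
octal game heap: Grundy value = 18. Running XOR: 57 XOR 18 = 43
Nim pile: Grundy value = 0. Running XOR: 43 XOR 0 = 43
The combined Grundy value is 43.

43


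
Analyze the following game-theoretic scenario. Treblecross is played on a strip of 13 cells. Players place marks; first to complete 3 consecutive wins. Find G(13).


Treblecross: place X on empty cells; 3-in-a-row wins.
Playing within two cells of an existing X lets the opponent win at once, so sensible play treats the cells i-2..i+2 around each X as dead. The player left with no safe cell loses, so this is a normal-play take-away game on strips of safe cells.
Placing X at cell i (0-indexed) of a strip of k safe cells leaves independent strips of sizes max(0, i-2) and max(0, k-i-3). Hence G(k) = mex{ G(max(0,i-2)) XOR G(max(0,k-i-3)) : 0 <= i < k }, with G(0) = 0.
G(1): splits (0,0):0^0=0 -> mex({0}) = 1
G(2): splits (0,0):0^0=0 -> mex({0}) = 1
G(3): splits (0,0):0^0=0 -> mex({0}) = 1
G(4): splits (0,1):0^1=1 (0,0):0^0=0 -> mex({0, 1}) = 2
G(5): splits (0,2):0^1=1 (0,1):0^1=1 (0,0):0^0=0 -> mex({0, 1}) = 2
G(6) = mex({1}) = 0
G(7) = mex({0, 1, 2}) = 3
G(8) = mex({0, 1, 2}) = 3
G(9) = mex({0, 2}) = 1
G(10) = mex({0, 2, 3}) = 1
G(11) = mex({0, 3}) = 1
G(12) = mex({1, 3}) = 0
G(13) = mex({0, 1, 2, 3}) = 4
Therefore G(13) = 4.

4


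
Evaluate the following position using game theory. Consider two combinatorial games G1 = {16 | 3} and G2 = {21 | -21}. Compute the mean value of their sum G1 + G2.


G1 = {16 | 3}, G2 = {21 | -21}
Each is a switch {a | b} with numbers a > b; its mean value is (a + b)/2, and mean value is additive over game sums: m(G1 + G2) = m(G1) + m(G2).
Mean of G1 = (16 + (3))/2 = 19/2 = 19/2
Mean of G2 = (21 + (-21))/2 = 0/2 = 0
Mean of G1 + G2 = 19/2 + 0 = 19/2

19/2


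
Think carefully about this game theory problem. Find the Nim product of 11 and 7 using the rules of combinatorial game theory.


Nim multiplication is bilinear over XOR: (u XOR v) * w = (u*w) XOR (v*w).
So we split each operand into its bit components and XOR the pairwise Nim products.
11 = 1 + 2 + 8 (as XOR of powers of 2).
7 = 1 + 2 + 4 (as XOR of powers of 2).
Using the standard Nim-product table on single bits:
  2*2 = 3,   2*4 = 8,   2*8 = 12,
  4*4 = 6,   4*8 = 11,  8*8 = 13,
and  1*x = x (identity), k*l = l*k (commutative).
Pairwise Nim products:
  1 * 1 = 1
  1 * 2 = 2
  1 * 4 = 4
  2 * 1 = 2
  2 * 2 = 3
  2 * 4 = 8
  8 * 1 = 8
  8 * 2 = 12
  8 * 4 = 11
XOR them: 1 XOR 2 XOR 4 XOR 2 XOR 3 XOR 8 XOR 8 XOR 12 XOR 11 = 1.
Result: 11 * 7 = 1 (in Nim).

1


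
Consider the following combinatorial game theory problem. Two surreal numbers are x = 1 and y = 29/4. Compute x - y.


x = 1, y = 29/4
Converting to common denominator: 4
x = 4/4, y = 29/4
x - y = 1 - 29/4 = -25/4

-25/4


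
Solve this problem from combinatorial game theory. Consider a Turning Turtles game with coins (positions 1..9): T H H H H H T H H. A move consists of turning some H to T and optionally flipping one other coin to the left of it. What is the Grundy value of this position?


Coins: T H H H H H T H H
Key fact: a single head at position k behaves exactly like a Nim heap of size k (turning it to T and optionally flipping a coin at j < k corresponds to moving the heap from k to j, or to 0), and heads combine as a disjunctive sum (two heads at the same place would cancel, matching j XOR j = 0). So the Nim-value is the XOR of the 1-indexed positions of the heads.
Face-up positions (1-indexed): [2, 3, 4, 5, 6, 8, 9]
XOR 0 with 2: 0 XOR 2 = 2
XOR 2 with 3: 2 XOR 3 = 1
XOR 1 with 4: 1 XOR 4 = 5
XOR 5 with 5: 5 XOR 5 = 0
XOR 0 with 6: 0 XOR 6 = 6
XOR 6 with 8: 6 XOR 8 = 14
XOR 14 with 9: 14 XOR 9 = 7
Nim-value = 7

7


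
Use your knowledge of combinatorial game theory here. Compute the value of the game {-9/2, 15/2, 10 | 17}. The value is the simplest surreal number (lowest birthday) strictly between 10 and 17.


Left options: {-9/2, 15/2, 10}, max = 10
Right options: {17}, min = 17
All options are numbers and max(Left) < min(Right), so by the simplicity theorem the value is the simplest (earliest-born) number strictly between 10 and 17.
Integers 11 through 16 all lie strictly between 10 and 17.
Among integers, the simplest (lowest birthday = smallest |n|; 0 is born on day 0, +-n on day n) is 11.
No non-integer in the interval can be simpler: if x is a non-integer in the interval, then floor(x) or ceil(x) also lies in the interval (the interval contains an integer), and both are proper prefixes of x's sign expansion, i.e. born earlier. So the game value is 11.
Game value = 11

11


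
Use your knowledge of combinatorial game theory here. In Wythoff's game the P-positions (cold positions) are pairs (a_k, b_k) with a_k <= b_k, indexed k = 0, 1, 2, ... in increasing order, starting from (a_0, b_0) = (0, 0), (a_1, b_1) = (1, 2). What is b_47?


By Wythoff's theorem, a_k = floor(k * phi) and b_k = floor(k * phi^2) = a_k + k, where phi = (1 + sqrt(5))/2 is the golden ratio.
phi = (1 + sqrt(5))/2 = 1.618034
phi^2 = phi + 1 = 2.618034
k = 47
k * phi^2 = 47 * 2.618034 = 123.047597
b_47 = floor(k * phi^2) = 123 (check: a_47 + k = 76 + 47 = 123)

123


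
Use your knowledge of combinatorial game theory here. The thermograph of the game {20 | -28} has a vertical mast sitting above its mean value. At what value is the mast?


Game = {20 | -28}, a switch {a | b} with numbers a > b.
Its thermograph has left wall a - t and right wall b + t, which meet at t = (a - b)/2, where both equal (a + b)/2. So the mast (mean value) is at (a + b)/2.
Mean = (20 + (-28))/2 = -8/2 = -4

-4


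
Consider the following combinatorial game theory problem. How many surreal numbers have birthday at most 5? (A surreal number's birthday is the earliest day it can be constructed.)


Day 0: {|} = 0 is born. Count = 1.
Day n: the number of surreal numbers born by day n is 2^(n+1) - 1.
By day 0: 2^1 - 1 = 1
By day 1: 2^2 - 1 = 3
By day 2: 2^3 - 1 = 7
By day 3: 2^4 - 1 = 15
By day 4: 2^5 - 1 = 31
By day 5: 2^6 - 1 = 63
By day 5: 63 surreal numbers.

63


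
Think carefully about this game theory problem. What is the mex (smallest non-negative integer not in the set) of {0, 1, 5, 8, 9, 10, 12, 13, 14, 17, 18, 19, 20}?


Set = {0, 1, 5, 8, 9, 10, 12, 13, 14, 17, 18, 19, 20}
0 is in the set.
1 is in the set.
2 is NOT in the set. This is the mex.
mex = 2

2


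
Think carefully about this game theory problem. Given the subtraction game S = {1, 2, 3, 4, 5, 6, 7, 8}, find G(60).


The subtraction set is S = {1, 2, 3, 4, 5, 6, 7, 8}.
G(k) = mex{ G(k - s) : s in S, s <= k }. We compute iteratively: G(0) = 0.
G(1) = mex({0}) = 1
G(2) = mex({0, 1}) = 2
G(3) = mex({0, 1, 2}) = 3
G(4) = mex({0, 1, 2, 3}) = 4
G(5) = mex({0, 1, 2, 3, 4}) = 5
G(6) = mex({0, 1, 2, 3, 4, 5}) = 6
G(7) = mex({0, 1, 2, 3, 4, 5, 6}) = 7
G(8) = mex({0, 1, 2, 3, 4, 5, 6, 7}) = 8
G(9) = mex({1, 2, 3, 4, 5, 6, 7, 8}) = 0
G(10) = mex({0, 2, 3, 4, 5, 6, 7, 8}) = 1
G(11) = mex({0, 1, 3, 4, 5, 6, 7, 8}) = 2
G(12) = mex({0, 1, 2, 4, 5, 6, 7, 8}) = 3
G(13) = mex({0, 1, 2, 3, 5, 6, 7, 8}) = 4
G(14) = mex({0, 1, 2, 3, 4, 6, 7, 8}) = 5
G(15) = mex({0, 1, 2, 3, 4, 5, 7, 8}) = 6
G(16) = mex({0, 1, 2, 3, 4, 5, 6, 8}) = 7
Observe that G(9)..G(16) = 0, 1, 2, 3, 4, 5, 6, 7 repeats G(0)..G(7) = 0, 1, 2, 3, 4, 5, 6, 7.
For k >= max(S) = 8, G(k) is determined by the previous 8 values G(k-8)..G(k-1); a window of 8 consecutive values has recurred shifted by 9, so by induction G(k + 9) = G(k) for all k >= 0: the sequence is periodic from the start with period 9.
One period: G(0..8) = 0, 1, 2, 3, 4, 5, 6, 7, 8.
60 mod 9 = 6, so G(60) = G(6) = 6.

6


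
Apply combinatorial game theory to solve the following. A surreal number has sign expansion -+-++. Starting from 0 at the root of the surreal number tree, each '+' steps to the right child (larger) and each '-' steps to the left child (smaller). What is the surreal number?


Sign expansion: -+-++
Rule: track bounds (lo, hi), initially (-inf, +inf). On '+', the current value becomes lo and we move to the simplest number in (value, hi): value + 1 if hi = +inf, otherwise the midpoint (value + hi)/2. On '-', the current value becomes hi and we move to value - 1 if lo = -inf, otherwise the midpoint (lo + value)/2.
Start at 0.
Step 1: sign = -, move left. Bounds: (-inf, 0). Value = -1
Step 2: sign = +, move right. Bounds: (-1, 0). Value = -1/2
Step 3: sign = -, move left. Bounds: (-1, -1/2). Value = -3/4
Step 4: sign = +, move right. Bounds: (-3/4, -1/2). Value = -5/8
Step 5: sign = +, move right. Bounds: (-5/8, -1/2). Value = -9/16
The surreal number with sign expansion -+-++ is -9/16.

-9/16


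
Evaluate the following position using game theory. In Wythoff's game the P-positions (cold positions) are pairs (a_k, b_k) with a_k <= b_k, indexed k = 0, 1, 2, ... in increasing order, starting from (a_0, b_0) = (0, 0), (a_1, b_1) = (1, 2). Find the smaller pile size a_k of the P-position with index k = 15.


By Wythoff's theorem, a_k = floor(k * phi) and b_k = floor(k * phi^2) = a_k + k, where phi = (1 + sqrt(5))/2 is the golden ratio.
phi = (1 + sqrt(5))/2 = 1.618034
k = 15
k * phi = 15 * 1.618034 = 24.270510
a_15 = floor(k * phi) = 24

24


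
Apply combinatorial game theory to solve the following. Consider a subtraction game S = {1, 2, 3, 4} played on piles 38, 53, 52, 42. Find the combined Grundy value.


Subtraction set: {1, 2, 3, 4}
For this subtraction set, G(n) = n mod 5 (period = max + 1 = 5).
Pile 1 (size 38): G(38) = 38 mod 5 = 3
Pile 2 (size 53): G(53) = 53 mod 5 = 3
Pile 3 (size 52): G(52) = 52 mod 5 = 2
Pile 4 (size 42): G(42) = 42 mod 5 = 2
Total Grundy value = XOR of all: 3 XOR 3 XOR 2 XOR 2 = 0

0


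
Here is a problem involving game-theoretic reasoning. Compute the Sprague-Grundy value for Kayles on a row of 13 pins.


Kayles: a move removes 1 or 2 adjacent pins from a contiguous row.
Removing pins from a row of k leaves two independent rows (a, b) with a + b = k - 1 (one pin) or a + b = k - 2 (two pins); an end removal gives a = 0.
By Sprague-Grundy, G(k) = mex{ G(a) XOR G(b) } over all these splits. G(0) = 0.
G(1): splits (0,0):0^0=0 -> mex({0}) = 1
G(2): splits (0,1):0^1=1 (0,0):0^0=0 -> mex({0, 1}) = 2
G(3): splits (0,2):0^2=2 (1,1):1^1=0 (0,1):0^1=1 -> mex({0, 1, 2}) = 3
G(4): splits (0,3):0^3=3 (1,2):1^2=3 (0,2):0^2=2 (1,1):1^1=0 -> mex({0, 2, 3}) = 1
G(5): splits (0,4):0^1=1 (1,3):1^3=2 (2,2):2^2=0 (0,3):0^3=3 (1,2):1^2=3 -> mex({0, 1, 2, 3}) = 4
G(6) = mex({0, 1, 2, 4}) = 3
G(7) = mex({0, 1, 3, 4, 5}) = 2
G(8) = mex({0, 2, 3, 5, 6}) = 1
G(9) = mex({0, 1, 2, 3, 6, 7}) = 4
G(10) = mex({0, 1, 3, 4, 5, 7}) = 2
G(11) = mex({0, 1, 2, 3, 4, 5}) = 6
G(12) = mex({0, 1, 2, 3, 5, 6, 7}) = 4
G(13) = mex({0, 2, 3, 4, 6, 7}) = 1
Therefore G(13) = 1.

1


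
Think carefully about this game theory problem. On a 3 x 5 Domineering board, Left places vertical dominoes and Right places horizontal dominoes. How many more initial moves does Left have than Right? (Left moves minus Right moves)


Board is 3 x 5 (rows x cols).
Left (vertical) placements: (rows-1) * cols = 2 * 5 = 10
Right (horizontal) placements: rows * (cols-1) = 3 * 4 = 12
Advantage = Left - Right = 10 - 12 = -2

-2


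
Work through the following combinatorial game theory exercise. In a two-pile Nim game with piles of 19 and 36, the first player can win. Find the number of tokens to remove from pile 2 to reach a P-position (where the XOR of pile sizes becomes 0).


Piles: 19 and 36
Current XOR: 19 XOR 36 = 55 (non-zero, so this is an N-position).
To make the XOR zero, we need to find a move that balances the piles.
For pile 2 (size 36): target = 36 XOR 55 = 19
We reduce pile 2 from 36 to 19.
Tokens removed: 36 - 19 = 17
Verification: 19 XOR 19 = 0

17


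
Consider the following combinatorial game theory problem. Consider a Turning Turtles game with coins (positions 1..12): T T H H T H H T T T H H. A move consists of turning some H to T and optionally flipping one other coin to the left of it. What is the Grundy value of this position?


Coins: T T H H T H H T T T H H
Key fact: a single head at position k behaves exactly like a Nim heap of size k (turning it to T and optionally flipping a coin at j < k corresponds to moving the heap from k to j, or to 0), and heads combine as a disjunctive sum (two heads at the same place would cancel, matching j XOR j = 0). So the Nim-value is the XOR of the 1-indexed positions of the heads.
Face-up positions (1-indexed): [3, 4, 6, 7, 11, 12]
XOR 0 with 3: 0 XOR 3 = 3
XOR 3 with 4: 3 XOR 4 = 7
XOR 7 with 6: 7 XOR 6 = 1
XOR 1 with 7: 1 XOR 7 = 6
XOR 6 with 11: 6 XOR 11 = 13
XOR 13 with 12: 13 XOR 12 = 1
Nim-value = 1

1


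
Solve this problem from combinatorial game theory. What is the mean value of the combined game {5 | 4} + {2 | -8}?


G1 = {5 | 4}, G2 = {2 | -8}
Each is a switch {a | b} with numbers a > b; its mean value is (a + b)/2, and mean value is additive over game sums: m(G1 + G2) = m(G1) + m(G2).
Mean of G1 = (5 + (4))/2 = 9/2 = 9/2
Mean of G2 = (2 + (-8))/2 = -6/2 = -3
Mean of G1 + G2 = 9/2 + -3 = 3/2

3/2


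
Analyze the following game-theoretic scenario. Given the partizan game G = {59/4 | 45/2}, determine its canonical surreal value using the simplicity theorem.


Left options: {59/4}, max = 59/4
Right options: {45/2}, min = 45/2
All options are numbers and max(Left) < min(Right), so by the simplicity theorem the value is the simplest (earliest-born) number strictly between 59/4 and 45/2.
Integers 15 through 22 all lie strictly between 59/4 and 45/2.
Among integers, the simplest (lowest birthday = smallest |n|; 0 is born on day 0, +-n on day n) is 15.
No non-integer in the interval can be simpler: if x is a non-integer in the interval, then floor(x) or ceil(x) also lies in the interval (the interval contains an integer), and both are proper prefixes of x's sign expansion, i.e. born earlier. So the game value is 15.
Game value = 15

15


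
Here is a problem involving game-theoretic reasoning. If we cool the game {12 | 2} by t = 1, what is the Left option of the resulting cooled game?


Original game: {12 | 2} (a switch {a | b} with a > b).
Cooling by t (for t below the temperature (a - b)/2 = 5) taxes each move by t: {a | b} cooled by t is {a - t | b + t}.
Cooling amount: t = 1
Cooled Left option: 12 - 1 = 11
Cooled Right option: 2 + 1 = 3
Cooled game: {11 | 3}
Left option = 11

11
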